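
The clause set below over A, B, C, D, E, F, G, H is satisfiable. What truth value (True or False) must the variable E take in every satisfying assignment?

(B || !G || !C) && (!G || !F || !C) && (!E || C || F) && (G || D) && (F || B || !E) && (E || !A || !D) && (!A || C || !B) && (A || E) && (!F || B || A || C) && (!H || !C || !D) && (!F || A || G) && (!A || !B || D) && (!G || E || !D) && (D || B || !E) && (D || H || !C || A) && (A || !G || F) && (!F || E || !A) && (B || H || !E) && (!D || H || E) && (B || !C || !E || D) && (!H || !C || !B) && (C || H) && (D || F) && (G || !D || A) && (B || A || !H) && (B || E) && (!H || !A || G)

True

Suppose E = false.
(A) alone gives A = true.
(!D) alone gives D = false.
(G) alone gives G = true.
(!B) alone gives B = false.
But (B) is also a unit clause — contradiction.
So every satisfying assignment has E = True.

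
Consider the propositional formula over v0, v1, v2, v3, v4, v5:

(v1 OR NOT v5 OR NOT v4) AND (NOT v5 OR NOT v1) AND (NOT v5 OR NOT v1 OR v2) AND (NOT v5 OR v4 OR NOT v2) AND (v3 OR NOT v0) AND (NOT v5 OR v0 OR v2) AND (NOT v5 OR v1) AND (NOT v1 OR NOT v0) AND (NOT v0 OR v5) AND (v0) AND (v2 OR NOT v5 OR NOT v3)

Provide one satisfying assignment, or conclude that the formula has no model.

UNSATISFIABLE

The clause (v0) is unit, so v0 = true.
The clause (v3) is unit, so v3 = true.
The clause (NOT v1) is unit, so v1 = false.
The clause (NOT v5) is unit, so v5 = false.
Now (v5) is unsatisfied and unit — conflict.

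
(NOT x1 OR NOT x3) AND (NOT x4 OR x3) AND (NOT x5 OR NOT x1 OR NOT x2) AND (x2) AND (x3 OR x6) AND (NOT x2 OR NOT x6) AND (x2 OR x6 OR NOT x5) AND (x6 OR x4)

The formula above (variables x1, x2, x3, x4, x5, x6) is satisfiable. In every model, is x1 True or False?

False

Suppose x1 = true.
(NOT x3) alone gives x3 = false.
(NOT x4) alone gives x4 = false.
(x2) alone gives x2 = true.
(NOT x5) alone gives x5 = false.
(x6) alone gives x6 = true.
Now (NOT x6) is unsatisfied and unit — conflict.
So every satisfying assignment has x1 = False.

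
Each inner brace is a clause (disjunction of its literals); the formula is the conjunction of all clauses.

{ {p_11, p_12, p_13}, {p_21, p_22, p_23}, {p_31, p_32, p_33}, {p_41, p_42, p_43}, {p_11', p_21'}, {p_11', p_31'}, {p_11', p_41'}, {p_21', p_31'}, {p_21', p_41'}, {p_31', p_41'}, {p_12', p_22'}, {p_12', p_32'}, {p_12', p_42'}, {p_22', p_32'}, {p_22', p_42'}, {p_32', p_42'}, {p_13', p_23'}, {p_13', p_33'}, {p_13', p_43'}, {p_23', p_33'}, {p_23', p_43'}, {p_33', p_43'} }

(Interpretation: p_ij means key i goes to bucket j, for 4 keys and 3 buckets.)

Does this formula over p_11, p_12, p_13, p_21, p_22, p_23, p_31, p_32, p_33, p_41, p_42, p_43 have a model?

No, unsatisfiable

Branch on p_11: set p_11 = 0.
Branch on p_12: set p_12 = 1.
From the singleton clause (p_22'), p_22 = 0.
From the singleton clause (p_32'), p_32 = 0.
From the singleton clause (p_42'), p_42 = 0.
Branch on p_21: set p_21 = 1.
From the singleton clause (p_31'), p_31 = 0.
From the singleton clause (p_33), p_33 = 1.
From the singleton clause (p_41'), p_41 = 0.
From the singleton clause (p_43), p_43 = 1.
But (p_43') is also a unit clause — contradiction.
Undo p_21 and try p_21 = 0.
From the singleton clause (p_23), p_23 = 1.
From the singleton clause (p_13'), p_13 = 0.
From the singleton clause (p_33'), p_33 = 0.
From the singleton clause (p_31), p_31 = 1.
From the singleton clause (p_41'), p_41 = 0.
From the singleton clause (p_43), p_43 = 1.
But (p_43') is also a unit clause — contradiction.
Both values of p_21 lead to a conflict.
Undo p_12 and try p_12 = 0.
From the singleton clause (p_13), p_13 = 1.
From the singleton clause (p_23'), p_23 = 0.
From the singleton clause (p_33'), p_33 = 0.
From the singleton clause (p_43'), p_43 = 0.
Branch on p_21: set p_21 = 1.
From the singleton clause (p_31'), p_31 = 0.
From the singleton clause (p_32), p_32 = 1.
From the singleton clause (p_41'), p_41 = 0.
From the singleton clause (p_42), p_42 = 1.
But (p_42') is also a unit clause — contradiction.
Undo p_21 and try p_21 = 0.
From the singleton clause (p_22), p_22 = 1.
From the singleton clause (p_32'), p_32 = 0.
From the singleton clause (p_31), p_31 = 1.
From the singleton clause (p_41'), p_41 = 0.
From the singleton clause (p_42), p_42 = 1.
But (p_42') is also a unit clause — contradiction.
Both values of p_21 lead to a conflict.
Both values of p_12 lead to a conflict.
Undo p_11 and try p_11 = 1.
From the singleton clause (p_21'), p_21 = 0.
From the singleton clause (p_31'), p_31 = 0.
From the singleton clause (p_41'), p_41 = 0.
Branch on p_22: set p_22 = 1.
From the singleton clause (p_12'), p_12 = 0.
From the singleton clause (p_32'), p_32 = 0.
From the singleton clause (p_33), p_33 = 1.
From the singleton clause (p_42'), p_42 = 0.
From the singleton clause (p_43), p_43 = 1.
But (p_43') is also a unit clause — contradiction.
Undo p_22 and try p_22 = 0.
From the singleton clause (p_23), p_23 = 1.
From the singleton clause (p_13'), p_13 = 0.
From the singleton clause (p_33'), p_33 = 0.
From the singleton clause (p_32), p_32 = 1.
From the singleton clause (p_12'), p_12 = 0.
From the singleton clause (p_42'), p_42 = 0.
From the singleton clause (p_43), p_43 = 1.
But (p_43') is also a unit clause — contradiction.
Both values of p_22 lead to a conflict.
Both values of p_11 lead to a conflict.
No assignment satisfies every clause.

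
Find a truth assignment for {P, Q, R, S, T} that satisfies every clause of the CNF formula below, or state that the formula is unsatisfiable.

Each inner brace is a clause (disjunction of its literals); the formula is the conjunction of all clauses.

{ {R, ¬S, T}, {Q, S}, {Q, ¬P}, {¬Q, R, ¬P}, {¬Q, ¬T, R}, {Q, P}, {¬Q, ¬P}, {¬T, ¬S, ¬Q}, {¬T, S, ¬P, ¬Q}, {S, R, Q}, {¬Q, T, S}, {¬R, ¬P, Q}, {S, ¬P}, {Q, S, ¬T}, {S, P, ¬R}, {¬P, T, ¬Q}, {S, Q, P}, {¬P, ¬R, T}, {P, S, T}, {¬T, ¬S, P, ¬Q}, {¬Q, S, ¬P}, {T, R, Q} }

P=False; Q=True; R=True; S=True; T=False

Case Q = True:
The clause (¬P) is unit, so P = False.
Case T = False:
The clause (S) is unit, so S = True.
The clause (R) is unit, so R = True.
This assignment satisfies each clause.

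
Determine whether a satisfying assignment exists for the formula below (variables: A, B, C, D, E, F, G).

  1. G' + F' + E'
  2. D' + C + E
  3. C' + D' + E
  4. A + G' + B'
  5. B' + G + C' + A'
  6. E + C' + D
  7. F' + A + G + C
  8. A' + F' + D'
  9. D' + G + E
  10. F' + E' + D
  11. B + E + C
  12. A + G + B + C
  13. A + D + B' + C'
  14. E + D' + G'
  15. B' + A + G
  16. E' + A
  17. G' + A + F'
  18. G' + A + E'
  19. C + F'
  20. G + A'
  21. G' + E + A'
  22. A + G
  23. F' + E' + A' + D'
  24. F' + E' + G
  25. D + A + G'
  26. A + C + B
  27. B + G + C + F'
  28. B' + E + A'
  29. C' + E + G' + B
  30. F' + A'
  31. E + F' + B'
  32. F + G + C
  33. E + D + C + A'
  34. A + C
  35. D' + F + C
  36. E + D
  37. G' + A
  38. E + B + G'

Yes, satisfiable

Branch on E: set E = 1.
Unit clause (A) forces A = 1.
Unit clause (G) forces G = 1.
Unit clause (F') forces F = 0.
Branch on D: set D = 1.
Unit clause (C) forces C = 1.
No clause remains; B is free.
A satisfying assignment: A=1,  B=1,  C=1,  D=1,  E=1,  F=0,  G=1.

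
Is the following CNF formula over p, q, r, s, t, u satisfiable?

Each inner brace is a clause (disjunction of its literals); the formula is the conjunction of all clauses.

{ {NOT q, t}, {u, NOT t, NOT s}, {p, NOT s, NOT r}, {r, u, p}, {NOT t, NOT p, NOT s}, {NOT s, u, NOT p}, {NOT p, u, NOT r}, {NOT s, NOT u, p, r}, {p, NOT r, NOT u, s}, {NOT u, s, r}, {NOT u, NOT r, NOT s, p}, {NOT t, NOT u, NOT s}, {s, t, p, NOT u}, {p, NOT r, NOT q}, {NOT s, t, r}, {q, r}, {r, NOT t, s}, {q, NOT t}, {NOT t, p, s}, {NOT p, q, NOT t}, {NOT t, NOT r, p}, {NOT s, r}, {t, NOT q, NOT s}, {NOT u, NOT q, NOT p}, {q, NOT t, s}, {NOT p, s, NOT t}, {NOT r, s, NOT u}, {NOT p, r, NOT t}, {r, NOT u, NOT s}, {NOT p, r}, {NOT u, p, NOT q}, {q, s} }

Yes

Suppose q = false.
The clause (r) is unit, so r = true.
The clause (NOT t) is unit, so t = false.
The clause (s) is unit, so s = true.
The clause (p) is unit, so p = true.
The clause (u) is unit, so u = true.
Every clause now holds.
A satisfying assignment: p=true,  q=false,  r=true,  s=true,  t=false,  u=true.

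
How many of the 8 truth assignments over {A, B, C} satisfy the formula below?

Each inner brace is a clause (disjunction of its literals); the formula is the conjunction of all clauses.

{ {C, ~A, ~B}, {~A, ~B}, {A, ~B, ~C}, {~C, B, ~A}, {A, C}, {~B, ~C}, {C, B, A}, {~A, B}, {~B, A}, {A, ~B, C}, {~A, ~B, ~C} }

1

There are 2^3 = 8 truth assignments over (A, B, C).
Check each against the 11 clauses (columns in the order A, B, C):
  F F F  ✗ fails (A | C)
  F F T  ✓ satisfies all
  F T F  ✗ fails (A | C)
  F T T  ✗ fails (A | ~B | ~C)
  T F F  ✗ fails (~A | B)
  T F T  ✗ fails (~C | B | ~A)
  T T F  ✗ fails (C | ~A | ~B)
  T T T  ✗ fails (~A | ~B)
1 of the 8 rows is a model.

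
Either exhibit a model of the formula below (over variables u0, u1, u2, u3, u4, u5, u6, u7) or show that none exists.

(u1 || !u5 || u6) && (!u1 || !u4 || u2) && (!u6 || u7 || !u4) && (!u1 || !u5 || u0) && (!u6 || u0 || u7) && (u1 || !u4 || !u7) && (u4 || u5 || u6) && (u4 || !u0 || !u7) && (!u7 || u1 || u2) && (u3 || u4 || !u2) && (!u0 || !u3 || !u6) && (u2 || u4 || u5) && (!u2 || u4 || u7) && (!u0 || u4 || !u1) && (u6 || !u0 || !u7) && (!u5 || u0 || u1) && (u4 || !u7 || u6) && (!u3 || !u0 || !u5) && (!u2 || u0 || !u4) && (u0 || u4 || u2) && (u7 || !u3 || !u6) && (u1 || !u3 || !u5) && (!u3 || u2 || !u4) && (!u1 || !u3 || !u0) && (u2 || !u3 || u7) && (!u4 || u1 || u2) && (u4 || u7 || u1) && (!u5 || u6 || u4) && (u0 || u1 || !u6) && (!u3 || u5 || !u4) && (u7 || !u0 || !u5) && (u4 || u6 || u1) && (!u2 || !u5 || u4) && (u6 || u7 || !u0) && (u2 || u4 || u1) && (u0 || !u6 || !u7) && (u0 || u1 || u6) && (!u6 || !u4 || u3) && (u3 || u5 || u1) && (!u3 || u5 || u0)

UNSATISFIABLE

Case u1 = true:
Case u4 = false:
The clause (!u0) is unit, so u0 = false.
The clause (!u5) is unit, so u5 = false.
The clause (u6) is unit, so u6 = true.
The clause (u7) is unit, so u7 = true.
That conflicts with the unit clause (!u7).
That branch fails; take u4 = true instead.
The clause (u2) is unit, so u2 = true.
The clause (u0) is unit, so u0 = true.
The clause (!u3) is unit, so u3 = false.
The clause (!u6) is unit, so u6 = false.
The clause (!u7) is unit, so u7 = false.
That conflicts with the unit clause (u7).
Either choice for u4 ends in contradiction.
That branch fails; take u1 = false instead.
Case u5 = false:
The clause (u3) is unit, so u3 = true.
The clause (!u4) is unit, so u4 = false.
The clause (u6) is unit, so u6 = true.
The clause (!u0) is unit, so u0 = false.
That conflicts with the unit clause (u0).
That branch fails; take u5 = true instead.
The clause (u6) is unit, so u6 = true.
The clause (u0) is unit, so u0 = true.
The clause (!u3) is unit, so u3 = false.
The clause (u7) is unit, so u7 = true.
The clause (!u4) is unit, so u4 = false.
That conflicts with the unit clause (u4).
Either choice for u5 ends in contradiction.
Either choice for u1 ends in contradiction.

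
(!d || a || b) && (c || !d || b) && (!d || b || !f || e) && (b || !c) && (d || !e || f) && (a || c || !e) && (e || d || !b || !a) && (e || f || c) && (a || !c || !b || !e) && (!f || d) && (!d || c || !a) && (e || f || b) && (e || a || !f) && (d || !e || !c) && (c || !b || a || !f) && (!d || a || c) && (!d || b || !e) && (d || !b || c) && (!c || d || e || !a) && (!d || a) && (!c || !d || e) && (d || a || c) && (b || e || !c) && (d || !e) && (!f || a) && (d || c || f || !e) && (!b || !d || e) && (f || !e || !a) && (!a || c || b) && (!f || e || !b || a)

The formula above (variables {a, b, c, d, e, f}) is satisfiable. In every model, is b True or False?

Suppose b = false.
(!c) alone gives c = false.
(!d) alone gives d = false.
(!f) alone gives f = false.
(!e) alone gives e = false.
Now (e) is unsatisfied and unit — conflict.
So every satisfying assignment has b = True.

True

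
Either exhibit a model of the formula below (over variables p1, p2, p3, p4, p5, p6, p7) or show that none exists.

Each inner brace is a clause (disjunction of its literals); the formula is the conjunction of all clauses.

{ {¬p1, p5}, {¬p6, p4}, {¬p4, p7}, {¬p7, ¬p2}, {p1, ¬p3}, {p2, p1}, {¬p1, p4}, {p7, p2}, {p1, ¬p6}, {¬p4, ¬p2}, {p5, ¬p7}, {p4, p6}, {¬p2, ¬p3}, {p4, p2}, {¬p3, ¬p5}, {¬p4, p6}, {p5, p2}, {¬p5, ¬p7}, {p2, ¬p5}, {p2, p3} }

Case p1 = False:
From the singleton clause (¬p3), p3 = False.
From the singleton clause (p2), p2 = True.
From the singleton clause (¬p7), p7 = False.
From the singleton clause (¬p4), p4 = False.
From the singleton clause (¬p6), p6 = False.
Now (p6) is unsatisfied and unit — conflict.
So p1 must be the other value — set p1 = True.
From the singleton clause (p5), p5 = True.
From the singleton clause (p4), p4 = True.
From the singleton clause (p7), p7 = True.
Now (¬p7) is unsatisfied and unit — conflict.
Either choice for p1 ends in contradiction.

UNSATISFIABLE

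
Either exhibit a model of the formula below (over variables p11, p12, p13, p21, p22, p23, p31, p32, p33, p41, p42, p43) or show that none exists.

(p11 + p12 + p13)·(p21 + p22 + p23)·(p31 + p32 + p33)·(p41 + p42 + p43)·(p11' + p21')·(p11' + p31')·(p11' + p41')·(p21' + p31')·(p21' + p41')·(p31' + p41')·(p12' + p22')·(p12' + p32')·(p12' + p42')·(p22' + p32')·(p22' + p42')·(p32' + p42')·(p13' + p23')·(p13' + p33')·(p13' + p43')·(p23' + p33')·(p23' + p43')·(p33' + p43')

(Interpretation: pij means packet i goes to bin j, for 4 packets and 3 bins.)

UNSATISFIABLE

Try p11 = 0.
Try p12 = 1.
Unit clause (p22') forces p22 = 0.
Unit clause (p32') forces p32 = 0.
Unit clause (p42') forces p42 = 0.
Try p21 = 1.
Unit clause (p31') forces p31 = 0.
Unit clause (p33) forces p33 = 1.
Unit clause (p41') forces p41 = 0.
Unit clause (p43) forces p43 = 1.
Now (p43') is unsatisfied and unit — conflict.
That branch fails; take p21 = 0 instead.
Unit clause (p23) forces p23 = 1.
Unit clause (p13') forces p13 = 0.
Unit clause (p33') forces p33 = 0.
Unit clause (p31) forces p31 = 1.
Unit clause (p41') forces p41 = 0.
Unit clause (p43) forces p43 = 1.
Now (p43') is unsatisfied and unit — conflict.
Either choice for p21 ends in contradiction.
That branch fails; take p12 = 0 instead.
Unit clause (p13) forces p13 = 1.
Unit clause (p23') forces p23 = 0.
Unit clause (p33') forces p33 = 0.
Unit clause (p43') forces p43 = 0.
Try p21 = 1.
Unit clause (p31') forces p31 = 0.
Unit clause (p32) forces p32 = 1.
Unit clause (p41') forces p41 = 0.
Unit clause (p42) forces p42 = 1.
Now (p42') is unsatisfied and unit — conflict.
That branch fails; take p21 = 0 instead.
Unit clause (p22) forces p22 = 1.
Unit clause (p32') forces p32 = 0.
Unit clause (p31) forces p31 = 1.
Unit clause (p41') forces p41 = 0.
Unit clause (p42) forces p42 = 1.
Now (p42') is unsatisfied and unit — conflict.
Either choice for p21 ends in contradiction.
Either choice for p12 ends in contradiction.
That branch fails; take p11 = 1 instead.
Unit clause (p21') forces p21 = 0.
Unit clause (p31') forces p31 = 0.
Unit clause (p41') forces p41 = 0.
Try p22 = 1.
Unit clause (p12') forces p12 = 0.
Unit clause (p32') forces p32 = 0.
Unit clause (p33) forces p33 = 1.
Unit clause (p42') forces p42 = 0.
Unit clause (p43) forces p43 = 1.
Now (p43') is unsatisfied and unit — conflict.
That branch fails; take p22 = 0 instead.
Unit clause (p23) forces p23 = 1.
Unit clause (p13') forces p13 = 0.
Unit clause (p33') forces p33 = 0.
Unit clause (p32) forces p32 = 1.
Unit clause (p12') forces p12 = 0.
Unit clause (p42') forces p42 = 0.
Unit clause (p43) forces p43 = 1.
Now (p43') is unsatisfied and unit — conflict.
Either choice for p22 ends in contradiction.
Either choice for p11 ends in contradiction.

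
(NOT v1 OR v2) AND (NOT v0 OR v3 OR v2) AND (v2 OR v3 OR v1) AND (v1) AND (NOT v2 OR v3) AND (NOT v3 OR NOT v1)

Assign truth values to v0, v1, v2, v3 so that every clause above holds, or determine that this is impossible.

UNSATISFIABLE

Unit clause (v1) forces v1 = true.
Unit clause (v2) forces v2 = true.
Unit clause (v3) forces v3 = true.
Now (NOT v3) is unsatisfied and unit — conflict.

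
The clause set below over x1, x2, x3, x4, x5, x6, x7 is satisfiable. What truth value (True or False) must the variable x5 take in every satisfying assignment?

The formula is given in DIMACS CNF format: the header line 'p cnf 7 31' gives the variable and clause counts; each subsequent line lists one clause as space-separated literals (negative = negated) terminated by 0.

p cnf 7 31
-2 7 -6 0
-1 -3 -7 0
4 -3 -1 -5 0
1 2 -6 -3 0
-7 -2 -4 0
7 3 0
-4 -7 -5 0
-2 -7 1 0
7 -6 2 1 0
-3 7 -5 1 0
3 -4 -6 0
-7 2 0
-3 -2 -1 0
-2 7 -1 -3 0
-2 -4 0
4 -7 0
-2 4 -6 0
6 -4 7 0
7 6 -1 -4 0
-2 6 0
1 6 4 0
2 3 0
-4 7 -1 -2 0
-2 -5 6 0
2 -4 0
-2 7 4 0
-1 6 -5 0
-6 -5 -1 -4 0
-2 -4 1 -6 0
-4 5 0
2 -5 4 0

Suppose x5 = True.
Branch on x7: set x7 = True.
From the singleton clause (¬x4), x4 = False.
That conflicts with the unit clause (x4).
So x7 must be the other value — set x7 = False.
From the singleton clause (x3), x3 = True.
From the singleton clause (x1), x1 = True.
From the singleton clause (x4), x4 = True.
From the singleton clause (¬x2), x2 = False.
That conflicts with the unit clause (x2).
Either choice for x7 ends in contradiction.
So every satisfying assignment has x5 = False.

False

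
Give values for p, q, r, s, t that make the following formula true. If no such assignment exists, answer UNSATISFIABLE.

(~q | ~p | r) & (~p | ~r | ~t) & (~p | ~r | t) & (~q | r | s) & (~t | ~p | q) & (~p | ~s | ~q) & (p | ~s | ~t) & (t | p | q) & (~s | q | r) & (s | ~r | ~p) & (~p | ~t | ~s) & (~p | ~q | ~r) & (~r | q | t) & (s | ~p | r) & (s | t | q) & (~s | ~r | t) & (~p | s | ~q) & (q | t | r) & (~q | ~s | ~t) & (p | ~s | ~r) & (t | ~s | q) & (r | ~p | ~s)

Branch on q: set q = 1.
Branch on p: set p = 0.
Branch on r: set r = 0.
(s) alone gives s = 1.
(~t) alone gives t = 0.
All clauses are satisfied.

p ↦ 0; q ↦ 1; r ↦ 0; s ↦ 1; t ↦ 0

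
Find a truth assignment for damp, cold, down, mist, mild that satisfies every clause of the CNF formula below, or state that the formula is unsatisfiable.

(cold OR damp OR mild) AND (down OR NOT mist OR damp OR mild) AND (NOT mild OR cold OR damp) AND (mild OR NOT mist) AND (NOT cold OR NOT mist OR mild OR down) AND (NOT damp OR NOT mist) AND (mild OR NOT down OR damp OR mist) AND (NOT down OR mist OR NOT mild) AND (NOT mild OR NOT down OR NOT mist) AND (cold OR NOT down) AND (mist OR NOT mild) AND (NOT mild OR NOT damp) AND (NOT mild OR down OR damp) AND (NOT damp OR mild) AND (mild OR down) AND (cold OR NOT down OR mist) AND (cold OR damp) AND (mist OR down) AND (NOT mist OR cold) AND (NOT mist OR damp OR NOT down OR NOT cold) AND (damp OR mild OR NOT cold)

UNSATISFIABLE

Case mild = true:
The clause (mist) is unit, so mist = true.
The clause (NOT damp) is unit, so damp = false.
The clause (cold) is unit, so cold = true.
The clause (NOT down) is unit, so down = false.
That conflicts with the unit clause (down).
That branch fails; take mild = false instead.
The clause (NOT mist) is unit, so mist = false.
The clause (NOT damp) is unit, so damp = false.
The clause (cold) is unit, so cold = true.
That conflicts with the unit clause (NOT cold).
Either choice for mild ends in contradiction.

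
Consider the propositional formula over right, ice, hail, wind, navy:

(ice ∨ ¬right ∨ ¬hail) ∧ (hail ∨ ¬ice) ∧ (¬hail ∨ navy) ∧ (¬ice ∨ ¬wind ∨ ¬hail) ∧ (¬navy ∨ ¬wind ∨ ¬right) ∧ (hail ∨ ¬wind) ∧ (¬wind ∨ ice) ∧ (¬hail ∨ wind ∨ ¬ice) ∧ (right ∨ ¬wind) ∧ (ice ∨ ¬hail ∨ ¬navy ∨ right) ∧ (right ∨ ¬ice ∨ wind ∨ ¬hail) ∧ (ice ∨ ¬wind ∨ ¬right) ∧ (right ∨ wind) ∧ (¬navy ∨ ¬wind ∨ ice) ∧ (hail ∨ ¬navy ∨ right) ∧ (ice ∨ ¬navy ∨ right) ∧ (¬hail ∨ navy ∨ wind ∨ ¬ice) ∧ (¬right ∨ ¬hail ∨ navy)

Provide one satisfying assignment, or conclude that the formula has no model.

right ↦ True,  ice ↦ False,  hail ↦ False,  wind ↦ False,  navy ↦ False

Case hail = False:
The clause (¬ice) is unit, so ice = False.
The clause (¬wind) is unit, so wind = False.
The clause (right) is unit, so right = True.
All clauses hold; navy can take either value.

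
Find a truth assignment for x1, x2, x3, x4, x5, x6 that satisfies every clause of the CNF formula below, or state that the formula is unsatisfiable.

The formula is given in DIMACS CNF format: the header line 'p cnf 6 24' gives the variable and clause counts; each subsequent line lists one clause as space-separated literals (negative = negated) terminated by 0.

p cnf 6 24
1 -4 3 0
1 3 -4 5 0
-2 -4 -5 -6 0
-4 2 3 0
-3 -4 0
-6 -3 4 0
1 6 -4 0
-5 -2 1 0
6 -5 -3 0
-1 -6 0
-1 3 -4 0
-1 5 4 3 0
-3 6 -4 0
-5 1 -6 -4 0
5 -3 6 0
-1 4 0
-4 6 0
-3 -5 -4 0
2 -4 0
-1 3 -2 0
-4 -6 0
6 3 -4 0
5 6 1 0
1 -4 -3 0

x1=False; x2=False; x3=False; x4=False; x5=True; x6=False

Suppose x3 = False.
Suppose x1 = False.
The clause (¬x4) is unit, so x4 = False.
Suppose x5 = True.
The clause (¬x2) is unit, so x2 = False.
No clause remains; x6 is free.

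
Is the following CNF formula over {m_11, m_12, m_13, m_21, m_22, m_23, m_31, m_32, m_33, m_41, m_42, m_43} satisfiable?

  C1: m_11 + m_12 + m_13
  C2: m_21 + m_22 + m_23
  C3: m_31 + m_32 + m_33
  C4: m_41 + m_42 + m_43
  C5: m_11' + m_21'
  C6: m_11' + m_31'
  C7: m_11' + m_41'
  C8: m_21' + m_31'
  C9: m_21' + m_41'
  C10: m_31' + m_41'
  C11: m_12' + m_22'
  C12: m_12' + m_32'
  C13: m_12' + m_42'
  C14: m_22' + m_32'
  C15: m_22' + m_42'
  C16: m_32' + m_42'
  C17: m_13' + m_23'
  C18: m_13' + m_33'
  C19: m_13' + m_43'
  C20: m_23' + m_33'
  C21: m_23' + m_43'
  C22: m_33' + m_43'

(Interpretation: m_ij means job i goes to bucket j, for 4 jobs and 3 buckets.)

Case m_11 = 0:
Case m_12 = 1:
(m_22') alone gives m_22 = 0.
(m_32') alone gives m_32 = 0.
(m_42') alone gives m_42 = 0.
Case m_21 = 1:
(m_31') alone gives m_31 = 0.
(m_33) alone gives m_33 = 1.
(m_41') alone gives m_41 = 0.
(m_43) alone gives m_43 = 1.
Now (m_43') is unsatisfied and unit — conflict.
Undo m_21 and try m_21 = 0.
(m_23) alone gives m_23 = 1.
(m_13') alone gives m_13 = 0.
(m_33') alone gives m_33 = 0.
(m_31) alone gives m_31 = 1.
(m_41') alone gives m_41 = 0.
(m_43) alone gives m_43 = 1.
Now (m_43') is unsatisfied and unit — conflict.
Neither m_21 = 1 nor m_21 = 0 works.
Undo m_12 and try m_12 = 0.
(m_13) alone gives m_13 = 1.
(m_23') alone gives m_23 = 0.
(m_33') alone gives m_33 = 0.
(m_43') alone gives m_43 = 0.
Case m_21 = 1:
(m_31') alone gives m_31 = 0.
(m_32) alone gives m_32 = 1.
(m_41') alone gives m_41 = 0.
(m_42) alone gives m_42 = 1.
Now (m_42') is unsatisfied and unit — conflict.
Undo m_21 and try m_21 = 0.
(m_22) alone gives m_22 = 1.
(m_32') alone gives m_32 = 0.
(m_31) alone gives m_31 = 1.
(m_41') alone gives m_41 = 0.
(m_42) alone gives m_42 = 1.
Now (m_42') is unsatisfied and unit — conflict.
Neither m_21 = 1 nor m_21 = 0 works.
Neither m_12 = 1 nor m_12 = 0 works.
Undo m_11 and try m_11 = 1.
(m_21') alone gives m_21 = 0.
(m_31') alone gives m_31 = 0.
(m_41') alone gives m_41 = 0.
Case m_22 = 1:
(m_12') alone gives m_12 = 0.
(m_32') alone gives m_32 = 0.
(m_33) alone gives m_33 = 1.
(m_42') alone gives m_42 = 0.
(m_43) alone gives m_43 = 1.
Now (m_43') is unsatisfied and unit — conflict.
Undo m_22 and try m_22 = 0.
(m_23) alone gives m_23 = 1.
(m_13') alone gives m_13 = 0.
(m_33') alone gives m_33 = 0.
(m_32) alone gives m_32 = 1.
(m_12') alone gives m_12 = 0.
(m_42') alone gives m_42 = 0.
(m_43) alone gives m_43 = 1.
Now (m_43') is unsatisfied and unit — conflict.
Neither m_22 = 1 nor m_22 = 0 works.
Neither m_11 = 1 nor m_11 = 0 works.
No assignment satisfies every clause.

No, unsatisfiable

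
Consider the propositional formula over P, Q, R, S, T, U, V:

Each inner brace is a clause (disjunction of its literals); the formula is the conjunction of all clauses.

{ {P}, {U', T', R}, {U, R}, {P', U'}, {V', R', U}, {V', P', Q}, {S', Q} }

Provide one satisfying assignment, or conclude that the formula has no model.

P=1; Q=1; R=1; S=0; T=1; U=0; V=0

(P) alone gives P = 1.
(U') alone gives U = 0.
(R) alone gives R = 1.
(V') alone gives V = 0.
Suppose S = 0.
Every clause is now satisfied; Q, T are unconstrained.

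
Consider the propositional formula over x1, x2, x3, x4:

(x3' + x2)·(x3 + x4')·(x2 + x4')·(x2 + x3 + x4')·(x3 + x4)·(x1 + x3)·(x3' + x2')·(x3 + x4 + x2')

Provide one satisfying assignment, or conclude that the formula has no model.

UNSATISFIABLE

Case x3 = 0:
Unit clause (x4') forces x4 = 0.
But (x4) is also a unit clause — contradiction.
Undo x3 and try x3 = 1.
Unit clause (x2) forces x2 = 1.
But (x2') is also a unit clause — contradiction.
Neither x3 = 1 nor x3 = 0 works.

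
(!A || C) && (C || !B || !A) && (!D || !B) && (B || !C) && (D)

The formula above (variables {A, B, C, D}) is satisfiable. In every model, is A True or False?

False

Suppose A = true.
From the singleton clause (C), C = true.
From the singleton clause (B), B = true.
From the singleton clause (!D), D = false.
But (D) is also a unit clause — contradiction.
So every satisfying assignment has A = False.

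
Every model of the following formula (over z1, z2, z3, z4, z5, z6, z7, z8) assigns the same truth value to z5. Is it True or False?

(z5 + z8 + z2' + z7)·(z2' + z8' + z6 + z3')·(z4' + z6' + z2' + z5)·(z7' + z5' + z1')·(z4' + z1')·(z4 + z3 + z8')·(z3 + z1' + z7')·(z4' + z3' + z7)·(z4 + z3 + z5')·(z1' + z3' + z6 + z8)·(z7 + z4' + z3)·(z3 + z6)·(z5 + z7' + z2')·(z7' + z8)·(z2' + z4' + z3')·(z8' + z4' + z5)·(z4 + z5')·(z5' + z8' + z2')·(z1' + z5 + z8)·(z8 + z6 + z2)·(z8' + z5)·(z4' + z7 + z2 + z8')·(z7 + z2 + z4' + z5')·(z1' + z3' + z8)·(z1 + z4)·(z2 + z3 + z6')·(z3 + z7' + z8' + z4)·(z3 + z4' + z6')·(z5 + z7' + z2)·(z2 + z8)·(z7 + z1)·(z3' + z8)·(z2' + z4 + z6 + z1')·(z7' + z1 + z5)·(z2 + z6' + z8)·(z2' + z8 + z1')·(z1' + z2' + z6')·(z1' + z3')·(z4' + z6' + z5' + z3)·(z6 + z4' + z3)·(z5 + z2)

Suppose z5 = 0.
Unit clause (z8') forces z8 = 0.
Unit clause (z7') forces z7 = 0.
Unit clause (z2') forces z2 = 0.
That conflicts with the unit clause (z2).
So every satisfying assignment has z5 = True.

True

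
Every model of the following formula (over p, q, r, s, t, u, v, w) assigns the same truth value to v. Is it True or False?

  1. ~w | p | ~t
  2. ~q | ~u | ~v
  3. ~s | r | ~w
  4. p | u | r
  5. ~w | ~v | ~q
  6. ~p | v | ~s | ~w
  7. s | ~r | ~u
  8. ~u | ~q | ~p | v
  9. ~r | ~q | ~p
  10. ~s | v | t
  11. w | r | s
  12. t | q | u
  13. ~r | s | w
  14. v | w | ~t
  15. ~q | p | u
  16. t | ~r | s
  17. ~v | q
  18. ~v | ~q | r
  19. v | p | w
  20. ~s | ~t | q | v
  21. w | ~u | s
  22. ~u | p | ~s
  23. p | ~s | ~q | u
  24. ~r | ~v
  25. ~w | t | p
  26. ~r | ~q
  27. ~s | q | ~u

Suppose v = 1.
From the singleton clause (q), q = 1.
From the singleton clause (~u), u = 0.
From the singleton clause (~w), w = 0.
From the singleton clause (p), p = 1.
From the singleton clause (~r), r = 0.
But (r) is also a unit clause — contradiction.
So every satisfying assignment has v = False.

False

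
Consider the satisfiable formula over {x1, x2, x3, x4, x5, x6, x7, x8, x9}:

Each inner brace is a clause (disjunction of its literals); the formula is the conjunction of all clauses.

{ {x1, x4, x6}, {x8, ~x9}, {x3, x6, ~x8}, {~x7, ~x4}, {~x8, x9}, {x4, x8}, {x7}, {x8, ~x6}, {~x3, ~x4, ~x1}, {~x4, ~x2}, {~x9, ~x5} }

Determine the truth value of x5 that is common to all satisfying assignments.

Suppose x5 = 1.
Unit clause (x7) forces x7 = 1.
Unit clause (~x4) forces x4 = 0.
Unit clause (x8) forces x8 = 1.
Unit clause (x9) forces x9 = 1.
Now (~x9) is unsatisfied and unit — conflict.
So every satisfying assignment has x5 = False.

False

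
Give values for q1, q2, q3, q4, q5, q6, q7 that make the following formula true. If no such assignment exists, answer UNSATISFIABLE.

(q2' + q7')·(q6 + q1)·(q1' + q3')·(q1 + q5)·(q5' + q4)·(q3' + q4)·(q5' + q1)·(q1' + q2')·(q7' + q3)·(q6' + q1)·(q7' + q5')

Suppose q2 = 0.
Suppose q6 = 0.
The clause (q1) is unit, so q1 = 1.
The clause (q3') is unit, so q3 = 0.
The clause (q7') is unit, so q7 = 0.
Suppose q5 = 0.
Every clause is now satisfied; q4 is unconstrained.

q1=1; q2=0; q3=0; q4=1; q5=0; q6=0; q7=0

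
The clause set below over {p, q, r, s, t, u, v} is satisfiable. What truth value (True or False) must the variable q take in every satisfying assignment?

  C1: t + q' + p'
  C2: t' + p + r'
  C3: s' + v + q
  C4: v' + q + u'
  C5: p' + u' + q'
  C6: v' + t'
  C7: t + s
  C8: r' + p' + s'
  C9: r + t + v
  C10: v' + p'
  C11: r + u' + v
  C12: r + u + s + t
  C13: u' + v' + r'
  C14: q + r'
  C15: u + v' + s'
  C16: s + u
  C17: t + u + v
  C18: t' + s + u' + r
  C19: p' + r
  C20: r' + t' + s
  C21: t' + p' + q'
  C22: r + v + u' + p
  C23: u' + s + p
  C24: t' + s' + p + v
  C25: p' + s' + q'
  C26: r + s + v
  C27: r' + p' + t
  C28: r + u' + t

True

Suppose q = 0.
Unit clause (r') forces r = 0.
Unit clause (p') forces p = 0.
Try s = 0.
Unit clause (t) forces t = 1.
Unit clause (v') forces v = 0.
That conflicts with the unit clause (v).
That branch fails; take s = 1 instead.
Unit clause (v) forces v = 1.
Unit clause (u') forces u = 0.
That conflicts with the unit clause (u).
Both values of s lead to a conflict.
So every satisfying assignment has q = True.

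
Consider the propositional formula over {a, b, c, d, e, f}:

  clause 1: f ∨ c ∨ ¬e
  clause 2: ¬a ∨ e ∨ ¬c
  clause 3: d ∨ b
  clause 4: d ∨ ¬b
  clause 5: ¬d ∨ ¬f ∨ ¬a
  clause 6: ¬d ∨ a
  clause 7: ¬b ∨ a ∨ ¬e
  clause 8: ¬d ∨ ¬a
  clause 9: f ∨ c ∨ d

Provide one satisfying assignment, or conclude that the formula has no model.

Branch on d: set d = True.
The clause (a) is unit, so a = True.
But (¬a) is also a unit clause — contradiction.
Undo d and try d = False.
The clause (b) is unit, so b = True.
But (¬b) is also a unit clause — contradiction.
Either choice for d ends in contradiction.

UNSATISFIABLE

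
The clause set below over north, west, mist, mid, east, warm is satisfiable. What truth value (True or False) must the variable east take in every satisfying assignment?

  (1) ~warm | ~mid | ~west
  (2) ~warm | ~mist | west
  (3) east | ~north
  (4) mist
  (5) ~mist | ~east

False

Suppose east = 1.
From the singleton clause (mist), mist = 1.
That conflicts with the unit clause (~mist).
So every satisfying assignment has east = False.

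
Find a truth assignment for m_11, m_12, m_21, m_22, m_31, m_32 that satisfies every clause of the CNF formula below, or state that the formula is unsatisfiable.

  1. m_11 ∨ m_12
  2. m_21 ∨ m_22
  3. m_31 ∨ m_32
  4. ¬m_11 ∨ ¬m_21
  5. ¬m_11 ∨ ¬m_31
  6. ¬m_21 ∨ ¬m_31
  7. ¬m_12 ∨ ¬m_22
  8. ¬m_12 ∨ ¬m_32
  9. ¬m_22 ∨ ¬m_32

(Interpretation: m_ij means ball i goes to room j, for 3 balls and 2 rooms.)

Case m_11 = True:
Unit clause (¬m_21) forces m_21 = False.
Unit clause (m_22) forces m_22 = True.
Unit clause (¬m_31) forces m_31 = False.
Unit clause (m_32) forces m_32 = True.
Now (¬m_32) is unsatisfied and unit — conflict.
Undo m_11 and try m_11 = False.
Unit clause (m_12) forces m_12 = True.
Unit clause (¬m_22) forces m_22 = False.
Unit clause (m_21) forces m_21 = True.
Unit clause (¬m_31) forces m_31 = False.
Unit clause (m_32) forces m_32 = True.
Now (¬m_32) is unsatisfied and unit — conflict.
Either choice for m_11 ends in contradiction.

UNSATISFIABLE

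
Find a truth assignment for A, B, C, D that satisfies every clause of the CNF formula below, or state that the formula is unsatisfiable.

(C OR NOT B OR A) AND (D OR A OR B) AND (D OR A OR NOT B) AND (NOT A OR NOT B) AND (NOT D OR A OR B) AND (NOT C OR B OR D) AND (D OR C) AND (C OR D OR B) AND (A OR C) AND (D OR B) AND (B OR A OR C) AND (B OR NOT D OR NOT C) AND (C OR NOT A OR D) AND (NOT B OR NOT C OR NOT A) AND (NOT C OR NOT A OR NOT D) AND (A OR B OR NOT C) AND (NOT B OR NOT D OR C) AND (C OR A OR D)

A: false; B: true; C: true; D: true

Branch on A: set A = false.
From the singleton clause (C), C = true.
From the singleton clause (B), B = true.
From the singleton clause (D), D = true.
This assignment satisfies each clause.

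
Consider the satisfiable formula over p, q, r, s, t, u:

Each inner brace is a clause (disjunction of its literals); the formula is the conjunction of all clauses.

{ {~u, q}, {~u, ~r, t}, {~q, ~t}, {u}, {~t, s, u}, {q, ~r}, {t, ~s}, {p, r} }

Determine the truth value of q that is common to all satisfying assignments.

Suppose q = 0.
(~u) alone gives u = 0.
But (u) is also a unit clause — contradiction.
So every satisfying assignment has q = True.

True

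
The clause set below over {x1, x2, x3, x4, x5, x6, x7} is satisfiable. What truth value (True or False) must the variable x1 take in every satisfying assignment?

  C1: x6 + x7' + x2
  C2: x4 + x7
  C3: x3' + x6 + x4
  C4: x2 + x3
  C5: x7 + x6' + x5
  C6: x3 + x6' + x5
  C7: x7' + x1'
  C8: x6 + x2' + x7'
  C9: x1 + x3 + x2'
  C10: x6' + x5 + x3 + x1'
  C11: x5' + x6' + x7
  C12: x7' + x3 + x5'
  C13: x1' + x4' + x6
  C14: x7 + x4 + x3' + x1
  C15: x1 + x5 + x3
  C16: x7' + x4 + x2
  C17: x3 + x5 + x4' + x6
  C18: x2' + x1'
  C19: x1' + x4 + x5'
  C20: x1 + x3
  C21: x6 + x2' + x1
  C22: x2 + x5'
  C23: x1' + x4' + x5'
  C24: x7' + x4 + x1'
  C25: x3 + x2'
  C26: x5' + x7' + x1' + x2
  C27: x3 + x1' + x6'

False

Suppose x1 = 1.
Unit clause (x7') forces x7 = 0.
Unit clause (x4) forces x4 = 1.
Unit clause (x6) forces x6 = 1.
Unit clause (x5) forces x5 = 1.
But (x5') is also a unit clause — contradiction.
So every satisfying assignment has x1 = False.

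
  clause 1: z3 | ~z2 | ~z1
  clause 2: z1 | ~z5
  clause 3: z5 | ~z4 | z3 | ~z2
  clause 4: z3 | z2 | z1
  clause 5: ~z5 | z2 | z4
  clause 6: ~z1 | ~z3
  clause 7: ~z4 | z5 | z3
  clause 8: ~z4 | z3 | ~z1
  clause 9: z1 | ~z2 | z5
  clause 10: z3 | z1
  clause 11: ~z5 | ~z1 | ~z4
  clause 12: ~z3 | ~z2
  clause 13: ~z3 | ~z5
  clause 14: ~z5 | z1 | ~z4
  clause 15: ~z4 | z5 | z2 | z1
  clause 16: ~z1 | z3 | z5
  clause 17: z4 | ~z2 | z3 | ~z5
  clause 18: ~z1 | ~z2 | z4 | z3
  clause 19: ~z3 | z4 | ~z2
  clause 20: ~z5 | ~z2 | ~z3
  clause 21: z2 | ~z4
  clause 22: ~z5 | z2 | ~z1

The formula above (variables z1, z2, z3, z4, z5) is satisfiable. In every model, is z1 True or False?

Suppose z1 = 1.
Unit clause (~z3) forces z3 = 0.
Unit clause (~z2) forces z2 = 0.
Unit clause (~z4) forces z4 = 0.
Unit clause (~z5) forces z5 = 0.
Now (z5) is unsatisfied and unit — conflict.
So every satisfying assignment has z1 = False.

False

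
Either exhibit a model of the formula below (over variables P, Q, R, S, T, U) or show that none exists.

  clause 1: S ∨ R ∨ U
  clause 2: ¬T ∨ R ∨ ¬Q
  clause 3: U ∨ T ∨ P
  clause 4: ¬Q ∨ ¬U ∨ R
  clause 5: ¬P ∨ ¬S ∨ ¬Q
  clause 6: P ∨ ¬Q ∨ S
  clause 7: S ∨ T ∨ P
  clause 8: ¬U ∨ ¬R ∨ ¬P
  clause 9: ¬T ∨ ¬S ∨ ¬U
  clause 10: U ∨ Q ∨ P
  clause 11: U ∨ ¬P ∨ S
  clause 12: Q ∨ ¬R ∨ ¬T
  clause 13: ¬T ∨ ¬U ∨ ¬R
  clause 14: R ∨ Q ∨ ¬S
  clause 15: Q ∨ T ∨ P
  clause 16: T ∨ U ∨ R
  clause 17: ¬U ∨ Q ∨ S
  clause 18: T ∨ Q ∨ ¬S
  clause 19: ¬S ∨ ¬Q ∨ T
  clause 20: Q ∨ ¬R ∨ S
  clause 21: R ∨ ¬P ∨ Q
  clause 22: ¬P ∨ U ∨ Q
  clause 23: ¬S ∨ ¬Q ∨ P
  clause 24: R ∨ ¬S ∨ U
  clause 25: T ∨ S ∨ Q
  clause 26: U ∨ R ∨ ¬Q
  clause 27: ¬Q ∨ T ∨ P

Branch on S: set S = True.
Branch on P: set P = False.
(¬Q) alone gives Q = False.
(U) alone gives U = True.
(¬T) alone gives T = False.
But (T) is also a unit clause — contradiction.
That branch fails; take P = True instead.
(¬Q) alone gives Q = False.
(R) alone gives R = True.
(¬U) alone gives U = False.
But (U) is also a unit clause — contradiction.
Neither P = True nor P = False works.
That branch fails; take S = False instead.
Branch on R: set R = True.
(Q) alone gives Q = True.
(P) alone gives P = True.
(¬U) alone gives U = False.
But (U) is also a unit clause — contradiction.
That branch fails; take R = False instead.
(U) alone gives U = True.
(¬Q) alone gives Q = False.
But (Q) is also a unit clause — contradiction.
Neither R = True nor R = False works.
Neither S = True nor S = False works.

UNSATISFIABLE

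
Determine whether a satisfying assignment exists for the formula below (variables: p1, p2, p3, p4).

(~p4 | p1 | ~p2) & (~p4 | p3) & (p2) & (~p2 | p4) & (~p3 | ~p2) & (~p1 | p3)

From the singleton clause (p2), p2 = 1.
From the singleton clause (p4), p4 = 1.
From the singleton clause (p1), p1 = 1.
From the singleton clause (p3), p3 = 1.
That conflicts with the unit clause (~p3).
No assignment satisfies every clause.

Unsatisfiable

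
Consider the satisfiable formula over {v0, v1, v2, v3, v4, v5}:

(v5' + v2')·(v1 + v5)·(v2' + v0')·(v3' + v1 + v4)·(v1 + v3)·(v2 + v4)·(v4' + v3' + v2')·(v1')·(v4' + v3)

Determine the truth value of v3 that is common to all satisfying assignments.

Suppose v3 = 0.
(v1) alone gives v1 = 1.
But (v1') is also a unit clause — contradiction.
So every satisfying assignment has v3 = True.

True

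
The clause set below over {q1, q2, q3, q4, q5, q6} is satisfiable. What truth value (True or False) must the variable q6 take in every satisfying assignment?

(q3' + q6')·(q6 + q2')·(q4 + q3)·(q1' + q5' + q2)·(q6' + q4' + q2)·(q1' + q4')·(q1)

Suppose q6 = 1.
Unit clause (q3') forces q3 = 0.
Unit clause (q4) forces q4 = 1.
Unit clause (q2) forces q2 = 1.
Unit clause (q1') forces q1 = 0.
That conflicts with the unit clause (q1).
So every satisfying assignment has q6 = False.

False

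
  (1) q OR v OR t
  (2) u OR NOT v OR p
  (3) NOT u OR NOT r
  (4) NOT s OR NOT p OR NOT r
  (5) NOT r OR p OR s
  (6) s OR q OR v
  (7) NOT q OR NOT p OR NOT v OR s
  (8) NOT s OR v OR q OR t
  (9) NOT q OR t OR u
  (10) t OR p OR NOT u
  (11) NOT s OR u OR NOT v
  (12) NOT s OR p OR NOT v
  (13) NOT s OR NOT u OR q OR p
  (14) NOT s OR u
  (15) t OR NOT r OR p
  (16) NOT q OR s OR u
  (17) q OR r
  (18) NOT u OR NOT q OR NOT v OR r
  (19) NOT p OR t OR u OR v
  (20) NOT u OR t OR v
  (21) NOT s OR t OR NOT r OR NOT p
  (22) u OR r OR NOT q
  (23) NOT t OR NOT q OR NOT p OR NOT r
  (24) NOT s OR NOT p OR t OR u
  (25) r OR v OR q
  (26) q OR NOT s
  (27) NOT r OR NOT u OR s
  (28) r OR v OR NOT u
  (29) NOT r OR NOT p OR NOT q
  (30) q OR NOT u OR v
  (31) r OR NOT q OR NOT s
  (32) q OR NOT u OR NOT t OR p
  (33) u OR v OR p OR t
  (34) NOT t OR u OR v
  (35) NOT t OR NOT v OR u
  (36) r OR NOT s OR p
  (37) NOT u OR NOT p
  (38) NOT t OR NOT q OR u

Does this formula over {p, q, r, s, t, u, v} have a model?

Suppose u = false.
Unit clause (NOT s) forces s = false.
Unit clause (NOT q) forces q = false.
Unit clause (v) forces v = true.
Unit clause (p) forces p = true.
Unit clause (r) forces r = true.
Unit clause (NOT t) forces t = false.
This assignment satisfies each clause.
A satisfying assignment: p: true, q: false, r: true, s: false, t: false, u: false, v: true.

Yes, satisfiable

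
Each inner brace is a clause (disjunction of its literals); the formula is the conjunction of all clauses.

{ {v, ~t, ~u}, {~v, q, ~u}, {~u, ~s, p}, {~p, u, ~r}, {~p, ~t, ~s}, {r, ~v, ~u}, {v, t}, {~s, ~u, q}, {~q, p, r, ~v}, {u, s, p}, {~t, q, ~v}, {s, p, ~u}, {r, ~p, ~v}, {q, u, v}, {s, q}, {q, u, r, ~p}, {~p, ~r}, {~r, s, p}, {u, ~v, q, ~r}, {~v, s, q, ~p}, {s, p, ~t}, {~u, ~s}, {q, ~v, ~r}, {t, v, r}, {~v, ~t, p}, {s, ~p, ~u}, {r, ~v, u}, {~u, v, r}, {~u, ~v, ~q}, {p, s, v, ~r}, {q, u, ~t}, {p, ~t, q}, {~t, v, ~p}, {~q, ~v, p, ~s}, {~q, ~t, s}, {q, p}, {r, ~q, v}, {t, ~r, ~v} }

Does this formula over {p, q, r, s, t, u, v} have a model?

Case v = 0:
From the singleton clause (t), t = 1.
From the singleton clause (~u), u = 0.
From the singleton clause (q), q = 1.
From the singleton clause (~p), p = 0.
From the singleton clause (s), s = 1.
From the singleton clause (r), r = 1.
All clauses are satisfied.
A satisfying assignment: p ↦ 0,  q ↦ 1,  r ↦ 1,  s ↦ 1,  t ↦ 1,  u ↦ 0,  v ↦ 0.

Satisfiable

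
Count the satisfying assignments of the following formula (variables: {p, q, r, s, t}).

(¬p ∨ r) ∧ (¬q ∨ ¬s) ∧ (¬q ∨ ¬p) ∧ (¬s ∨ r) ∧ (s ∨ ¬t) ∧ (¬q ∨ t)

There are 2^5 = 32 truth assignments over (p, q, r, s, t).
Split on r. With r = True, the clauses containing r are satisfied and ¬r drops from the rest; 6 of the 2^4 = 16 assignments to the other variables satisfy what remains.
With r = False, by the same count on the reduced clause set, 1 assignment works.
Total: 6 + 1 = 7.

7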